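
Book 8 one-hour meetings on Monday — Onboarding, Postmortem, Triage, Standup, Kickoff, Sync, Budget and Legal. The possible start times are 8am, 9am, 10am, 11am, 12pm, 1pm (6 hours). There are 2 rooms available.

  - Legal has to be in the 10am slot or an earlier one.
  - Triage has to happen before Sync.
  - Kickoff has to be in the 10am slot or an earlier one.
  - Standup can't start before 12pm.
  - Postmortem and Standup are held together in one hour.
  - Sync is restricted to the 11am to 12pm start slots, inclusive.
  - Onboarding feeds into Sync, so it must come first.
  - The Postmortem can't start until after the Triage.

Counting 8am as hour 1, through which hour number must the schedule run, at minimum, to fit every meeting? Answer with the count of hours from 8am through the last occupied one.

The precedence chain requires at least 2 distinct hours.
With at most 2 per hour and 8 meetings, at least 4 hours are needed.
Standup can't be placed before 12pm — that is hour 5 counting from 8am — so the schedule must run through at least 5 hours.
5 works (last occupied hour: 12pm): for example Kickoff=8am; Onboarding=9am; Postmortem=12pm; Triage=9am; Budget=10am; Standup=12pm; Sync=11am; Legal=8am.

5 hours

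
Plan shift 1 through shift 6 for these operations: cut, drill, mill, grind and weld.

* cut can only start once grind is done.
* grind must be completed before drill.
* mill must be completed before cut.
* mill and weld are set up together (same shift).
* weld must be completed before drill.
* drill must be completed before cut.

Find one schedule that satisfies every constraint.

drill -> shift 2, cut -> shift 3, grind -> shift 1, mill -> shift 1, weld -> shift 1

Checking: grind(shift 1) before cut(shift 3); weld(shift 1) before drill(shift 2); drill(shift 2) before cut(shift 3); grind(shift 1) before drill(shift 2); mill(shift 1) before cut(shift 3); mill = weld = shift 1.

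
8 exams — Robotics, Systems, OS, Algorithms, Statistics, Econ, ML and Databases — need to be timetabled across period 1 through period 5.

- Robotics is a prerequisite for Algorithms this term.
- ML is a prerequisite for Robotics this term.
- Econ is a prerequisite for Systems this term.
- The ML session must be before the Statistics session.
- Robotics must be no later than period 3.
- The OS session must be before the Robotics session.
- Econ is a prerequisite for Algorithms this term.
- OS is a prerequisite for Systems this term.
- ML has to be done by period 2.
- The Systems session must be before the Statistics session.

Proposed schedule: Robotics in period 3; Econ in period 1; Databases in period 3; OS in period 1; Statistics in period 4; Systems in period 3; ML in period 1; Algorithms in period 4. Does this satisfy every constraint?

Yes, all constraints hold

OS is a prerequisite for Systems this term — holds.
Robotics must be no later than period 3 — holds.
Econ is a prerequisite for Algorithms this term — holds.
Robotics is a prerequisite for Algorithms this term — holds.
The Systems session must be before the Statistics session — holds.
ML is a prerequisite for Robotics this term — holds.
The OS session must be before the Robotics session — holds.
ML has to be done by period 2 — holds.
Econ is a prerequisite for Systems this term — holds.
The ML session must be before the Statistics session — holds.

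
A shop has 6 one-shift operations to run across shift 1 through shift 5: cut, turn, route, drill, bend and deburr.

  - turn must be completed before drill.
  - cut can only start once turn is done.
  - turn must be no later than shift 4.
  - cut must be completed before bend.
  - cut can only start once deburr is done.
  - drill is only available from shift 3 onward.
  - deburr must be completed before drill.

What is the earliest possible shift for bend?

Precedence pushes bend to at least shift 3.
bend at shift 3 is achievable: route -> shift 1, cut -> shift 2, turn -> shift 1, deburr -> shift 1, drill -> shift 3, bend -> shift 3.

shift 3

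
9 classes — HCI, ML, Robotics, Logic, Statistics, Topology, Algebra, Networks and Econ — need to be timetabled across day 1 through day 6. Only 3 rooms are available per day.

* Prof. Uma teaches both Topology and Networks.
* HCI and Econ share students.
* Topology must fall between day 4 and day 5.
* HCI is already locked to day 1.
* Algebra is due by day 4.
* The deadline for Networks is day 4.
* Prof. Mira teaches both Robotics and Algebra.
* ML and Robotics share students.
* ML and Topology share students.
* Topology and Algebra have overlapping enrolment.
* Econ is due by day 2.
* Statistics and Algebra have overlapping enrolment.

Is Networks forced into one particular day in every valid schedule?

Networks can be day 1 (e.g. Econ in day 2, Algebra in day 1, Topology in day 4, HCI in day 1, Robotics in day 3, Networks in day 1, Logic in day 2, Statistics in day 3, ML in day 2) or day 2 (e.g. Statistics=day 3; Topology=day 4; ML=day 1; Logic=day 3; Robotics=day 2; HCI=day 1; Econ=day 2; Networks=day 2; Algebra=day 1).

No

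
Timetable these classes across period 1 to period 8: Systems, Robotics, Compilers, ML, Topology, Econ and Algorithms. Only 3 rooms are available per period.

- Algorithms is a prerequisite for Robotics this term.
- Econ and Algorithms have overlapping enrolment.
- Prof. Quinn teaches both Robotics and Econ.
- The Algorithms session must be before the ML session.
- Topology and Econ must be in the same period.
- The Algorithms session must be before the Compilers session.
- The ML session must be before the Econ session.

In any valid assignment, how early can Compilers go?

period 2

Precedence pushes Compilers to at least period 2.
Compilers at period 2 is achievable: Algorithms in period 1; ML in period 2; Systems in period 1; Econ in period 3; Robotics in period 2; Compilers in period 2; Topology in period 3.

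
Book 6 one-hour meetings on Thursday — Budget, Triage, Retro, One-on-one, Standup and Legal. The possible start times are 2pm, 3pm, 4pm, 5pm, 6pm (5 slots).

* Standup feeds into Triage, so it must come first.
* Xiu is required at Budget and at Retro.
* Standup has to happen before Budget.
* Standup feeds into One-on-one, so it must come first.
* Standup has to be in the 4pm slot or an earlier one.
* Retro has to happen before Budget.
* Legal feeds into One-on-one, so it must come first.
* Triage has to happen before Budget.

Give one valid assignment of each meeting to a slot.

Budget=4pm, Standup=2pm, Legal=2pm, One-on-one=3pm, Retro=2pm, Triage=3pm

Checking: Legal(2pm) before One-on-one(3pm); Retro(2pm) before Budget(4pm); Triage(3pm) before Budget(4pm); Standup(2pm) before Triage(3pm); Standup(2pm) before One-on-one(3pm); Standup(2pm) before Budget(4pm); Budget(4pm) != Retro(2pm); Standup=2pm in [2pm,4pm].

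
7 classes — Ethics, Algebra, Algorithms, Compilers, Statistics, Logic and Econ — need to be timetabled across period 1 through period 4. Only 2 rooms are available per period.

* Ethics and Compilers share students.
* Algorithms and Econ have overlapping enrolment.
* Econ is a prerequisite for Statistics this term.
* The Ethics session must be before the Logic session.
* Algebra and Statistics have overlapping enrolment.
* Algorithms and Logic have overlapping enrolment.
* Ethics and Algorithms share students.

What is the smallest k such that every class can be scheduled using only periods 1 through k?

The precedence chain requires at least 2 distinct periods.
With at most 2 per period and 7 classes, at least 4 periods are needed.
4 works (last occupied period: period 4): for example Ethics -> period 1; Econ -> period 1; Algorithms -> period 3; Statistics -> period 2; Compilers -> period 4; Algebra -> period 3; Logic -> period 2.

4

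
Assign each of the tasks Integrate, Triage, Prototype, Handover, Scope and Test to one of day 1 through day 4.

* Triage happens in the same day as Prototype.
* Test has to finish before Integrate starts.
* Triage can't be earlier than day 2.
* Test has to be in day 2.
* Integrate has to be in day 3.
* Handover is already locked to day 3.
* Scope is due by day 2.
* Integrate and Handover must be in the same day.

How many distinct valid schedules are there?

Splitting on Triage: it can be day 2 (2), day 3 (2), day 4 (2). Listing each branch's schedules as (Integrate, Prototype, Handover, Scope, Test) by day number:
Triage=day 2: (3,2,3,1,2) (3,2,3,2,2) — 2.
Triage=day 3: (3,3,3,1,2) (3,3,3,2,2) — 2.
Triage=day 4: (3,4,3,1,2) (3,4,3,2,2) — 2.
Summing: 2 + 2 + 2 = 6.

6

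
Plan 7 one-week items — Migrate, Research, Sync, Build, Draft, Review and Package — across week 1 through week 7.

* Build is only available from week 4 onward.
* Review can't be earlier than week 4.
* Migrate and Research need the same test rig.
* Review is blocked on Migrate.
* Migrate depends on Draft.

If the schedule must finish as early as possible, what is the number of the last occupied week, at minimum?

The precedence chain requires at least 3 distinct weeks.
Build can't be placed before week 4, so the schedule must run through at least week 4.
4 works (last occupied week: week 4): for example Build -> week 4; Sync -> week 1; Review -> week 4; Migrate -> week 2; Package -> week 1; Draft -> week 1; Research -> week 1.

4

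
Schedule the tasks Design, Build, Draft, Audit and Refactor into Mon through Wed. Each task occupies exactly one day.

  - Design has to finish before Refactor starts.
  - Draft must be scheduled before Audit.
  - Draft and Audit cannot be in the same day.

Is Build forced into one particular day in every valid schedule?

Build can be Mon (e.g. Refactor in Tue; Audit in Tue; Build in Mon; Draft in Mon; Design in Mon) or Tue (e.g. Audit in Tue, Design in Mon, Build in Tue, Refactor in Tue, Draft in Mon).

No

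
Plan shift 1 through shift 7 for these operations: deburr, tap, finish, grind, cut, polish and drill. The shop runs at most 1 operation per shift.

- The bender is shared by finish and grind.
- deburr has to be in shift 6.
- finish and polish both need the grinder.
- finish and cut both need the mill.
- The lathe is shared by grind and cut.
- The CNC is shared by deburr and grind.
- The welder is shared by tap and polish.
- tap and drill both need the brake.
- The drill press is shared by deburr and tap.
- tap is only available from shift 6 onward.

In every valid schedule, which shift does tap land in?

shift 7

tap's window is shift 6–shift 7.
deburr is fixed at shift 6, and tap can't share a shift with deburr.
So tap must be shift 7.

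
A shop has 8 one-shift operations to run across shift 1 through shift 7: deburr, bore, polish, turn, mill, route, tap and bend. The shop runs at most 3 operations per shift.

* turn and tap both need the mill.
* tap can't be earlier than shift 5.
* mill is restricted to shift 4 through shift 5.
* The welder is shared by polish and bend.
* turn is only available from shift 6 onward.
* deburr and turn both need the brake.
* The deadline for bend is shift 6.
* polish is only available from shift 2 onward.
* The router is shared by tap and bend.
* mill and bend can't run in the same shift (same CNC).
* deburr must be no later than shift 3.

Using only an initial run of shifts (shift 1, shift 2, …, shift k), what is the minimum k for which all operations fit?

With at most 3 per shift and 8 operations, at least 3 shifts are needed.
turn can't be placed before shift 6, so the schedule must run through at least shift 6.
6 works (last occupied shift: shift 6): for example turn=shift 6, route=shift 1, deburr=shift 1, bore=shift 1, polish=shift 2, tap=shift 5, mill=shift 4, bend=shift 3.

6 shifts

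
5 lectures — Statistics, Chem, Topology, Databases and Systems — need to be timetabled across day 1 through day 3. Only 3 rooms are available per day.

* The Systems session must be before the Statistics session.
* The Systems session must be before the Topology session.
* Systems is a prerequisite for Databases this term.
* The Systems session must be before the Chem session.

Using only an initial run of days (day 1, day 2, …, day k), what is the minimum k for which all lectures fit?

3 days

The precedence chain requires at least 2 distinct days.
With at most 3 per day and 5 lectures, at least 2 days are needed.
Could 2 days be enough, i.e. nothing placed later than day 2? No: Databases must come after Systems (at day 1 or later) → {day 2}; Systems must come before Databases (at day 2 or earlier) → {day 1}; Topology must come after Systems (at day 1 or later) → {day 2}; Chem must come after Systems (at day 1 or later) → {day 2}; Statistics must come after Systems (at day 1 or later) → {day 2}; that puts Statistics, Chem, Topology and Databases all in day 2 — more than 3 per day.
So 2 days is not enough.
3 works (last occupied day: day 3): for example Chem -> day 2; Statistics -> day 2; Databases -> day 3; Topology -> day 2; Systems -> day 1.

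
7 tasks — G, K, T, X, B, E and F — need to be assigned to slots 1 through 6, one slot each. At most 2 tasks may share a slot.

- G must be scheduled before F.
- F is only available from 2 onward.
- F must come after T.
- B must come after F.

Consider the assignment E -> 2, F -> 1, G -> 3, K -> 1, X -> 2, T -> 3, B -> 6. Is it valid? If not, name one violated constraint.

F is only available from 2 onward — violated.
B must come after F — holds.
F must come after T — violated.
At most 2 tasks may share a slot — holds.
G must be scheduled before F — violated.

No. F is only available from 2 onward is not satisfied.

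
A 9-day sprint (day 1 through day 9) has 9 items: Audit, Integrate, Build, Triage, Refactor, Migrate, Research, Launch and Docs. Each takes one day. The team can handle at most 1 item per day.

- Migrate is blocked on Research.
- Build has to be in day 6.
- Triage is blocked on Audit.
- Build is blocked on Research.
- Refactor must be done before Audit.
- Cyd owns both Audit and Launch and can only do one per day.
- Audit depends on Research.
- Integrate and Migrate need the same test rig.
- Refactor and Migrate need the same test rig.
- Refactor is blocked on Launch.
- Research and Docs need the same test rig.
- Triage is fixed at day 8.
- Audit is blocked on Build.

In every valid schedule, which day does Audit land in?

day 7

Build is fixed at day 6 and must come before Audit, so Audit is at least day 7.
Triage is fixed at day 8 and must come after Audit, so Audit is at most day 7.
So Audit must be day 7.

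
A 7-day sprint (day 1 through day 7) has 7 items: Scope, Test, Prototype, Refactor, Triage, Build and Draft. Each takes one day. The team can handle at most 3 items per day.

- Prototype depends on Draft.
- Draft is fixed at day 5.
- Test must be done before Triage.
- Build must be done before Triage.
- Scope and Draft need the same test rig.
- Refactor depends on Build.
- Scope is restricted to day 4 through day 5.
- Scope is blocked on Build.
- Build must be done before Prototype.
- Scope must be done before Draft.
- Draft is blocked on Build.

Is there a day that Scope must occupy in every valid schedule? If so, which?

day 4

Scope's window is day 4–day 5.
Draft is fixed at day 5, and Scope can't share a day with Draft.
So Scope must be day 4.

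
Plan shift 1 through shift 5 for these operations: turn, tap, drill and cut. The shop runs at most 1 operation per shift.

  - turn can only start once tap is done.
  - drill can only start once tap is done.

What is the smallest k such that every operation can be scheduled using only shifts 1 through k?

4

The precedence chain requires at least 2 distinct shifts.
With at most 1 per shift and 4 operations, at least 4 shifts are needed.
4 works (last occupied shift: shift 4): for example tap=shift 1, turn=shift 2, drill=shift 3, cut=shift 4.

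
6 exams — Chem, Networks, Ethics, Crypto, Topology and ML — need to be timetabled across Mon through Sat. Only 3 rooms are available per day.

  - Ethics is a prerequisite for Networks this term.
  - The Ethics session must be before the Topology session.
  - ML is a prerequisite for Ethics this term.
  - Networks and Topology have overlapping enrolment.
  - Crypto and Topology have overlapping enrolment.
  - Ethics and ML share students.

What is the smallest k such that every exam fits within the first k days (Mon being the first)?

The precedence chain requires at least 3 distinct days.
With at most 3 per day and 6 exams, at least 2 days are needed.
Could 3 days be enough, i.e. nothing placed later than Wed? No: Topology must come after Ethics (at Mon or later) → {Tue, Wed}; Ethics must come before Topology (at Wed or earlier) → {Mon, Tue}; Networks must come after Ethics (at Mon or later) → {Tue, Wed}; Ethics must come after ML (at Mon or later) → {Tue}; Topology must come after Ethics (at Tue or later) → {Wed}; Networks must come after Ethics (at Tue or later) → {Wed}; Topology can't share with Networks (Wed) → nothing is left.
So 3 days is not enough.
4 works (last occupied day: Thu): for example ML=Mon; Topology=Thu; Ethics=Tue; Chem=Mon; Networks=Wed; Crypto=Mon.

4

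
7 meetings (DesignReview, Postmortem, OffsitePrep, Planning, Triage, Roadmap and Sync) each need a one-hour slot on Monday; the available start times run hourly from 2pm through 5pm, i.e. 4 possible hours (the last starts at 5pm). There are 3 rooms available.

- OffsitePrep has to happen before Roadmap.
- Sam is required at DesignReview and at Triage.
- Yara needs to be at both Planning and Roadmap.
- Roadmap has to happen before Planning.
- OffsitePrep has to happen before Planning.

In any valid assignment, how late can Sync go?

5pm

Sync at 5pm is achievable: Planning=4pm; Roadmap=3pm; Postmortem=2pm; Sync=5pm; OffsitePrep=2pm; DesignReview=2pm; Triage=3pm.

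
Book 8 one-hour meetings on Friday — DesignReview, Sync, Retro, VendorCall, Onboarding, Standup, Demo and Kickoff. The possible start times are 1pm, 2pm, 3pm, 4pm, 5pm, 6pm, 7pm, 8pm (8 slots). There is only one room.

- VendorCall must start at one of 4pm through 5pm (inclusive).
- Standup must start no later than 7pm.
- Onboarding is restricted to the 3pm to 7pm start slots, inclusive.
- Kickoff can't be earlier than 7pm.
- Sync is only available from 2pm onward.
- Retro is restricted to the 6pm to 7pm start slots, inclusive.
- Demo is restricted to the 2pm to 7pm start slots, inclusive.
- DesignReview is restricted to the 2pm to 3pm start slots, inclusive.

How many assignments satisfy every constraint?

Splitting on DesignReview: it can be 2pm (28), 3pm (18). Listing each branch's schedules as (Sync, Retro, VendorCall, Onboarding, Standup, Demo, Kickoff):
DesignReview=2pm: (3pm,6pm,4pm,5pm,1pm,7pm,8pm) (3pm,6pm,4pm,7pm,1pm,5pm,8pm) (3pm,6pm,5pm,4pm,1pm,7pm,8pm) (3pm,6pm,5pm,7pm,1pm,4pm,8pm) (3pm,7pm,4pm,5pm,1pm,6pm,8pm) (3pm,7pm,4pm,6pm,1pm,5pm,8pm) (3pm,7pm,5pm,4pm,1pm,6pm,8pm) (3pm,7pm,5pm,6pm,1pm,4pm,8pm) (4pm,6pm,5pm,3pm,1pm,7pm,8pm) (4pm,6pm,5pm,7pm,1pm,3pm,8pm) (4pm,7pm,5pm,3pm,1pm,6pm,8pm) (4pm,7pm,5pm,6pm,1pm,3pm,8pm) (5pm,6pm,4pm,3pm,1pm,7pm,8pm) (5pm,6pm,4pm,7pm,1pm,3pm,8pm) (5pm,7pm,4pm,3pm,1pm,6pm,8pm) (5pm,7pm,4pm,6pm,1pm,3pm,8pm) (6pm,7pm,4pm,3pm,1pm,5pm,8pm) (6pm,7pm,4pm,5pm,1pm,3pm,8pm) (6pm,7pm,5pm,3pm,1pm,4pm,8pm) (6pm,7pm,5pm,4pm,1pm,3pm,8pm) (7pm,6pm,4pm,3pm,1pm,5pm,8pm) (7pm,6pm,4pm,5pm,1pm,3pm,8pm) (7pm,6pm,5pm,3pm,1pm,4pm,8pm) (7pm,6pm,5pm,4pm,1pm,3pm,8pm) (8pm,6pm,4pm,3pm,1pm,5pm,7pm) (8pm,6pm,4pm,5pm,1pm,3pm,7pm) (8pm,6pm,5pm,3pm,1pm,4pm,7pm) (8pm,6pm,5pm,4pm,1pm,3pm,7pm) — 28.
DesignReview=3pm: (2pm,6pm,4pm,5pm,1pm,7pm,8pm) (2pm,6pm,4pm,7pm,1pm,5pm,8pm) (2pm,6pm,5pm,4pm,1pm,7pm,8pm) (2pm,6pm,5pm,7pm,1pm,4pm,8pm) (2pm,7pm,4pm,5pm,1pm,6pm,8pm) (2pm,7pm,4pm,6pm,1pm,5pm,8pm) (2pm,7pm,5pm,4pm,1pm,6pm,8pm) (2pm,7pm,5pm,6pm,1pm,4pm,8pm) (4pm,6pm,5pm,7pm,1pm,2pm,8pm) (4pm,7pm,5pm,6pm,1pm,2pm,8pm) (5pm,6pm,4pm,7pm,1pm,2pm,8pm) (5pm,7pm,4pm,6pm,1pm,2pm,8pm) (6pm,7pm,4pm,5pm,1pm,2pm,8pm) (6pm,7pm,5pm,4pm,1pm,2pm,8pm) (7pm,6pm,4pm,5pm,1pm,2pm,8pm) (7pm,6pm,5pm,4pm,1pm,2pm,8pm) (8pm,6pm,4pm,5pm,1pm,2pm,7pm) (8pm,6pm,5pm,4pm,1pm,2pm,7pm) — 18.
Summing: 28 + 18 = 46.

46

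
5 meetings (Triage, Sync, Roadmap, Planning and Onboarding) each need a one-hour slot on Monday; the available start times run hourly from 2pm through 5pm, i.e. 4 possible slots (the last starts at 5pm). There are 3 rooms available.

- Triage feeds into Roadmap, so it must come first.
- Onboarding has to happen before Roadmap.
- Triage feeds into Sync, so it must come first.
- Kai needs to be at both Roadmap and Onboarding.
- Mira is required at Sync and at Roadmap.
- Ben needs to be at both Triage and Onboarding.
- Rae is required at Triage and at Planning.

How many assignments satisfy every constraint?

Splitting on Triage: it can be 2pm (18), 3pm (9). Listing each branch's schedules as (Sync, Roadmap, Planning, Onboarding):
Triage=2pm: (3pm,4pm,3pm,3pm) (3pm,4pm,4pm,3pm) (3pm,4pm,5pm,3pm) (3pm,5pm,3pm,3pm) (3pm,5pm,3pm,4pm) (3pm,5pm,4pm,3pm) (3pm,5pm,4pm,4pm) (3pm,5pm,5pm,3pm) (3pm,5pm,5pm,4pm) (4pm,5pm,3pm,3pm) (4pm,5pm,3pm,4pm) (4pm,5pm,4pm,3pm) (4pm,5pm,4pm,4pm) (4pm,5pm,5pm,3pm) (4pm,5pm,5pm,4pm) (5pm,4pm,3pm,3pm) (5pm,4pm,4pm,3pm) (5pm,4pm,5pm,3pm) — 18.
Triage=3pm: (4pm,5pm,2pm,2pm) (4pm,5pm,2pm,4pm) (4pm,5pm,4pm,2pm) (4pm,5pm,4pm,4pm) (4pm,5pm,5pm,2pm) (4pm,5pm,5pm,4pm) (5pm,4pm,2pm,2pm) (5pm,4pm,4pm,2pm) (5pm,4pm,5pm,2pm) — 9.
Summing: 18 + 9 = 27.

27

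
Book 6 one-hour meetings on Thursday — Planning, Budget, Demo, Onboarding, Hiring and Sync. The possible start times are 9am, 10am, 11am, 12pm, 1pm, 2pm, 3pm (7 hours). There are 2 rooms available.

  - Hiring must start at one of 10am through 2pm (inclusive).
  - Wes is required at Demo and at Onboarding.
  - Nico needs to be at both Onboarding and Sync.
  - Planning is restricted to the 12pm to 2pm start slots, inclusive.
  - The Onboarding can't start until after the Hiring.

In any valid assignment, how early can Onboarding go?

Precedence pushes Onboarding to at least 11am.
Onboarding at 11am is achievable: Hiring in 10am; Budget in 9am; Sync in 10am; Demo in 9am; Planning in 12pm; Onboarding in 11am.

11am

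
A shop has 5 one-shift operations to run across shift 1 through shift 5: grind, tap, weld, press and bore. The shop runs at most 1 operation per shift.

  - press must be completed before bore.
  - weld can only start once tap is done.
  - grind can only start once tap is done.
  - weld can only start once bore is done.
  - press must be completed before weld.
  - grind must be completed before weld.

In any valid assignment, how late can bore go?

shift 4

Precedence pushes bore to at least shift 2; downstream work caps bore at shift 4.
bore at shift 4 is achievable: tap -> shift 1; grind -> shift 2; bore -> shift 4; weld -> shift 5; press -> shift 3.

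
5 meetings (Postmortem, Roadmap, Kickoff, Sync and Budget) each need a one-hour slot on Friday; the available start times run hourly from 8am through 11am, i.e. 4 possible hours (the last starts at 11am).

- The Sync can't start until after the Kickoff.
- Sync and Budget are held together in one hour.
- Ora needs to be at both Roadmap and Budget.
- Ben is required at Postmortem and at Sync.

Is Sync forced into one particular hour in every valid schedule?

Sync can be 9am (e.g. Roadmap in 8am, Kickoff in 8am, Postmortem in 8am, Sync in 9am, Budget in 9am) or 10am (e.g. Kickoff -> 8am; Postmortem -> 8am; Budget -> 10am; Sync -> 10am; Roadmap -> 8am).

No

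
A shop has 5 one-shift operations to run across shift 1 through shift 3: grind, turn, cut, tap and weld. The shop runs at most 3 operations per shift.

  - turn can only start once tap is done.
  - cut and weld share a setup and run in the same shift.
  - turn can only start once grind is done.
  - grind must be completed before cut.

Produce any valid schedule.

turn in shift 2; grind in shift 1; weld in shift 2; cut in shift 2; tap in shift 1

Checking: tap(shift 1) before turn(shift 2); grind(shift 1) before turn(shift 2); grind(shift 1) before cut(shift 2); cut = weld = shift 2; max 3 per shift (cap 3).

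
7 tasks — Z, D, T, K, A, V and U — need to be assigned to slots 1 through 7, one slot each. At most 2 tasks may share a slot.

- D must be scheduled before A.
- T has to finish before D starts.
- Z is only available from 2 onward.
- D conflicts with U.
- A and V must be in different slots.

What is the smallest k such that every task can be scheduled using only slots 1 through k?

The precedence chain requires at least 3 distinct slots.
With at most 2 per slot and 7 tasks, at least 4 slots are needed.
4 works (last occupied slot: 4): for example T in 1, V in 4, K in 1, D in 2, U in 3, A in 3, Z in 2.

4 slots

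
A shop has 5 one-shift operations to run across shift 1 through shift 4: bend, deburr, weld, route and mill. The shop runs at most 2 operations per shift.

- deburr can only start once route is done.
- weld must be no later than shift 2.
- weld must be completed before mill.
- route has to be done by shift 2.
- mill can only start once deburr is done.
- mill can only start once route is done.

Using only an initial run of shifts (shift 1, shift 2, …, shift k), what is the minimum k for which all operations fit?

The precedence chain requires at least 3 distinct shifts.
With at most 2 per shift and 5 operations, at least 3 shifts are needed.
3 works (last occupied shift: shift 3): for example bend -> shift 2; weld -> shift 1; deburr -> shift 2; route -> shift 1; mill -> shift 3.

3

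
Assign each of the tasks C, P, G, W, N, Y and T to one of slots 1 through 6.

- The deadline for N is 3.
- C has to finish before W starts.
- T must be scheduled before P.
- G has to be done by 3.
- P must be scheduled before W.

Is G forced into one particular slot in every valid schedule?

G can be 1 (e.g. W in 3; C in 1; G in 1; P in 2; T in 1; Y in 1; N in 1) or 2 (e.g. Y=1; T=1; C=1; P=2; N=1; G=2; W=3).

No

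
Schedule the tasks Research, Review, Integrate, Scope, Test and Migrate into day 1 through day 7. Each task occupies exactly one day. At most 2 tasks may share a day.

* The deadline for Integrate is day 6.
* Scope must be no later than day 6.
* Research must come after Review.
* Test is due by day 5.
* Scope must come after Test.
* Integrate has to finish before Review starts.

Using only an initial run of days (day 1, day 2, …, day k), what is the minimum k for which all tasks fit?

The precedence chain requires at least 3 distinct days.
With at most 2 per day and 6 tasks, at least 3 days are needed.
3 works (last occupied day: day 3): for example Integrate -> day 1; Test -> day 1; Review -> day 2; Scope -> day 2; Migrate -> day 3; Research -> day 3.

3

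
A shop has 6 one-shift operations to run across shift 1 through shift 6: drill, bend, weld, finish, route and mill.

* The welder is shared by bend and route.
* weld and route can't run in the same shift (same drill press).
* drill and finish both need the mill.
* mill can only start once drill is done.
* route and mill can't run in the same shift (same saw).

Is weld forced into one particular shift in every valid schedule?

No

weld can be shift 1 (e.g. drill=shift 1; route=shift 3; weld=shift 1; finish=shift 2; mill=shift 2; bend=shift 1) or shift 2 (e.g. route=shift 3; weld=shift 2; bend=shift 1; mill=shift 2; drill=shift 1; finish=shift 2).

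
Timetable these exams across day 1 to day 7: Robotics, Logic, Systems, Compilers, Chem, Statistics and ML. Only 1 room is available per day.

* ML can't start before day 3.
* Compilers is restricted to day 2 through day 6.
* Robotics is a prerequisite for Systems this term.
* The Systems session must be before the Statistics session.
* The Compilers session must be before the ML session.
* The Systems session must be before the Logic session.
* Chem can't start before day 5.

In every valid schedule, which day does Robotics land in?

day 1

Downstream work caps Robotics at day 5.
So Robotics is pinned to day 1.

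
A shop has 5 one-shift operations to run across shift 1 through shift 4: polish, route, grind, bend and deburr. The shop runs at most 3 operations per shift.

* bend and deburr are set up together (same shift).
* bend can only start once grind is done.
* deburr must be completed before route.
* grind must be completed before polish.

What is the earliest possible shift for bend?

Precedence pushes bend to at least shift 2; bend must be in the same shift as deburr, which can't be after shift 3, so bend is at most shift 3.
bend at shift 2 is achievable: deburr in shift 2; polish in shift 2; grind in shift 1; bend in shift 2; route in shift 3.

shift 2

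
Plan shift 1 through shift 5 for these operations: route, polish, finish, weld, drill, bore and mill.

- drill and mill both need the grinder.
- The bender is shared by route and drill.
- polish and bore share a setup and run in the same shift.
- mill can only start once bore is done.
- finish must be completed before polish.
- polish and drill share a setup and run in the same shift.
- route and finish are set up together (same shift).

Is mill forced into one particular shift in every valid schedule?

No

mill can be shift 3 (e.g. weld=shift 1; route=shift 1; mill=shift 3; drill=shift 2; bore=shift 2; finish=shift 1; polish=shift 2) or shift 4 (e.g. weld -> shift 1, drill -> shift 2, mill -> shift 4, finish -> shift 1, bore -> shift 2, route -> shift 1, polish -> shift 2).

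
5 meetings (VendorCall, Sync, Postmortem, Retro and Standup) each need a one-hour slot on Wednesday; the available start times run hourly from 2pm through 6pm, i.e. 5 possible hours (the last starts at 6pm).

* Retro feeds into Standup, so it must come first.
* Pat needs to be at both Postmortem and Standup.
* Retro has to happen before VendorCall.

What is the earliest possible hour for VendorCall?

3pm

Precedence pushes VendorCall to at least 3pm.
VendorCall at 3pm is achievable: Standup=3pm; VendorCall=3pm; Retro=2pm; Sync=2pm; Postmortem=2pm.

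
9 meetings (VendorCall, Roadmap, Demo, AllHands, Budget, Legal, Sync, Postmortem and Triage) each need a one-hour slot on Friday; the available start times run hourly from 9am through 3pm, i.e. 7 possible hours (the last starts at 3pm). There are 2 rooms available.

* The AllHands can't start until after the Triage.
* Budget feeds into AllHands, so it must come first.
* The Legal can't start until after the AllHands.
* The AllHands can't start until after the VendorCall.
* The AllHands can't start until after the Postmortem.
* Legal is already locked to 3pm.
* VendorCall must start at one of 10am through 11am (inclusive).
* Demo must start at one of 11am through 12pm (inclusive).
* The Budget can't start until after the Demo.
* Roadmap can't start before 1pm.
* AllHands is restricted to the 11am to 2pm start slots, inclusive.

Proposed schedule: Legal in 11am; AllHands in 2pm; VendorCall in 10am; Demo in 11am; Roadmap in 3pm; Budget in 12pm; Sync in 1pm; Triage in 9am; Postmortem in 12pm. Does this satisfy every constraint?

The AllHands can't start until after the Postmortem — holds.
Legal is already locked to 3pm — violated.
Roadmap can't start before 1pm — holds.
VendorCall must start at one of 10am through 11am (inclusive) — holds.
The Budget can't start until after the Demo — holds.
The Legal can't start until after the AllHands — violated.
The AllHands can't start until after the Triage — holds.
Budget feeds into AllHands, so it must come first — holds.
AllHands is restricted to the 11am to 2pm start slots, inclusive — holds.
There are 2 rooms available — holds.
Demo must start at one of 11am through 12pm (inclusive) — holds.
The AllHands can't start until after the VendorCall — holds.

Invalid. Legal is already locked to 3pm.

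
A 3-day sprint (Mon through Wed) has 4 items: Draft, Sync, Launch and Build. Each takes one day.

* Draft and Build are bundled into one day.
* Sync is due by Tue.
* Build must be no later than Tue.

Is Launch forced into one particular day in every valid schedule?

No

Launch can be Mon (e.g. Sync in Mon; Build in Mon; Launch in Mon; Draft in Mon) or Tue (e.g. Sync in Mon; Build in Mon; Launch in Tue; Draft in Mon).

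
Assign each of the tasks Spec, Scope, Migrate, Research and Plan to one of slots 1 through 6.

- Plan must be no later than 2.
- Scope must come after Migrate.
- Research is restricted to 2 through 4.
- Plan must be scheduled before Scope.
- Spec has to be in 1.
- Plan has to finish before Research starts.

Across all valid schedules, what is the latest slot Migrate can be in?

Downstream work caps Migrate at 5.
Migrate at 5 is achievable: Research=2, Migrate=5, Plan=1, Spec=1, Scope=6.

5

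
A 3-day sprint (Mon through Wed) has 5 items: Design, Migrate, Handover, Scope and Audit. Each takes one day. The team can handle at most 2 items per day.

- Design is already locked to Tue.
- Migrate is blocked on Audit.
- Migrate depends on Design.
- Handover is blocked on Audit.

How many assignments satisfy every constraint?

5

Splitting on Handover: it can be Tue (2), Wed (3). Listing each branch's schedules as (Design, Migrate, Scope, Audit):
Handover=Tue: (Tue,Wed,Mon,Mon) (Tue,Wed,Wed,Mon) — 2.
Handover=Wed: (Tue,Wed,Mon,Mon) (Tue,Wed,Mon,Tue) (Tue,Wed,Tue,Mon) — 3.
Summing: 2 + 3 = 5.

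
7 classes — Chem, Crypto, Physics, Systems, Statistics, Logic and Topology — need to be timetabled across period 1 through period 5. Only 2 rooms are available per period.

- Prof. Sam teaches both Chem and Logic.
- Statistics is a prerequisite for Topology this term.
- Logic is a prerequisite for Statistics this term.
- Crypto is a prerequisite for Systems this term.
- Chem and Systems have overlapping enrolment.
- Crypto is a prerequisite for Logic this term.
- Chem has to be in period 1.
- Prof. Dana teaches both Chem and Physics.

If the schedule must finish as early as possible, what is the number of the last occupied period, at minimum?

The precedence chain requires at least 4 distinct periods.
With at most 2 per period and 7 classes, at least 4 periods are needed.
4 works (last occupied period: period 4): for example Statistics -> period 3, Physics -> period 3, Crypto -> period 1, Topology -> period 4, Chem -> period 1, Systems -> period 2, Logic -> period 2.

period 4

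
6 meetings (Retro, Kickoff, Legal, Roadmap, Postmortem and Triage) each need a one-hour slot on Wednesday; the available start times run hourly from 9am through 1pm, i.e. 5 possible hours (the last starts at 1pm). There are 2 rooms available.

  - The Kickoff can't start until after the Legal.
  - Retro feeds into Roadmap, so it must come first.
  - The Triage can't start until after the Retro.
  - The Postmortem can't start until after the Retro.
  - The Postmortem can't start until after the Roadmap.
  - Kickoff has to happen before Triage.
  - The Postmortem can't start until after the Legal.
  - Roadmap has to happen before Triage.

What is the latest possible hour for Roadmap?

12pm

Precedence pushes Roadmap to at least 10am; downstream work caps Roadmap at 12pm.
Roadmap at 12pm is achievable: Roadmap in 12pm; Postmortem in 1pm; Triage in 1pm; Kickoff in 10am; Legal in 9am; Retro in 9am.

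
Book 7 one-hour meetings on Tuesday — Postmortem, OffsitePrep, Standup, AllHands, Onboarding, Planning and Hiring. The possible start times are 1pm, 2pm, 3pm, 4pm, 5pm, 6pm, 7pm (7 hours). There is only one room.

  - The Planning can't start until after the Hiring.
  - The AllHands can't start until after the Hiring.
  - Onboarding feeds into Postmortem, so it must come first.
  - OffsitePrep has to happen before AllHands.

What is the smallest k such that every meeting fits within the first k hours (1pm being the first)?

7 hours

The precedence chain requires at least 2 distinct hours.
With at most 1 per hour and 7 meetings, at least 7 hours are needed.
7 works (last occupied hour: 7pm): for example Standup in 7pm, Planning in 6pm, Postmortem in 5pm, OffsitePrep in 2pm, Onboarding in 4pm, AllHands in 3pm, Hiring in 1pm.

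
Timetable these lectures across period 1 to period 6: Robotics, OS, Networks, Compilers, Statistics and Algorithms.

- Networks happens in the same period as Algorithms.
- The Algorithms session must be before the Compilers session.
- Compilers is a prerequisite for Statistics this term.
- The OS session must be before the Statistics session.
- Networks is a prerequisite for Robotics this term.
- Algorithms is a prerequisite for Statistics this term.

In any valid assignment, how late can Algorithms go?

Downstream work caps Algorithms at period 4.
Algorithms at period 4 is achievable: Robotics in period 5; Algorithms in period 4; Networks in period 4; Compilers in period 5; OS in period 1; Statistics in period 6.

period 4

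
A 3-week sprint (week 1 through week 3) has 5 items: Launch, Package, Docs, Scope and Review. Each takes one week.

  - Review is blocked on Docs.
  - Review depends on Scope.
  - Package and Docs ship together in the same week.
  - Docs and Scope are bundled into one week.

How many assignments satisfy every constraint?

Splitting on Launch: it can be week 1 (3), week 2 (3), week 3 (3). Listing each branch's schedules as (Package, Docs, Scope, Review) by week number:
Launch=week 1: (1,1,1,2) (1,1,1,3) (2,2,2,3) — 3.
Launch=week 2: (1,1,1,2) (1,1,1,3) (2,2,2,3) — 3.
Launch=week 3: (1,1,1,2) (1,1,1,3) (2,2,2,3) — 3.
Summing: 3 + 3 + 3 = 9.

9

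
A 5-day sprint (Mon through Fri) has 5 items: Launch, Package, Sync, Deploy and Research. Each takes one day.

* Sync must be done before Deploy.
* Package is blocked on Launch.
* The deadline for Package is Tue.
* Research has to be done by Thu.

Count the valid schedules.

40

Splitting on Sync: it can be Mon (16), Tue (12), Wed (8), Thu (4). Listing each branch's schedules as (Launch, Package, Deploy, Research):
Sync=Mon: (Mon,Tue,Tue,Mon) (Mon,Tue,Tue,Tue) (Mon,Tue,Tue,Wed) (Mon,Tue,Tue,Thu) (Mon,Tue,Wed,Mon) (Mon,Tue,Wed,Tue) (Mon,Tue,Wed,Wed) (Mon,Tue,Wed,Thu) (Mon,Tue,Thu,Mon) (Mon,Tue,Thu,Tue) (Mon,Tue,Thu,Wed) (Mon,Tue,Thu,Thu) (Mon,Tue,Fri,Mon) (Mon,Tue,Fri,Tue) (Mon,Tue,Fri,Wed) (Mon,Tue,Fri,Thu) — 16.
Sync=Tue: (Mon,Tue,Wed,Mon) (Mon,Tue,Wed,Tue) (Mon,Tue,Wed,Wed) (Mon,Tue,Wed,Thu) (Mon,Tue,Thu,Mon) (Mon,Tue,Thu,Tue) (Mon,Tue,Thu,Wed) (Mon,Tue,Thu,Thu) (Mon,Tue,Fri,Mon) (Mon,Tue,Fri,Tue) (Mon,Tue,Fri,Wed) (Mon,Tue,Fri,Thu) — 12.
Sync=Wed: (Mon,Tue,Thu,Mon) (Mon,Tue,Thu,Tue) (Mon,Tue,Thu,Wed) (Mon,Tue,Thu,Thu) (Mon,Tue,Fri,Mon) (Mon,Tue,Fri,Tue) (Mon,Tue,Fri,Wed) (Mon,Tue,Fri,Thu) — 8.
Sync=Thu: (Mon,Tue,Fri,Mon) (Mon,Tue,Fri,Tue) (Mon,Tue,Fri,Wed) (Mon,Tue,Fri,Thu) — 4.
Summing: 16 + 12 + 8 + 4 = 40.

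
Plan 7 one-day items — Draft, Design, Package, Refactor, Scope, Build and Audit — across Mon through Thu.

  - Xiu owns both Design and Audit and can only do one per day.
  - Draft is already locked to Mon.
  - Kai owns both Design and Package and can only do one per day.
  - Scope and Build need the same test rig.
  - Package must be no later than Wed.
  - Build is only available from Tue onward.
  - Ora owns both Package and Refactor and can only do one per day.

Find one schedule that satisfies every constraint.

Audit -> Mon; Build -> Tue; Refactor -> Tue; Design -> Tue; Package -> Mon; Draft -> Mon; Scope -> Mon

Checking: Design(Tue) != Package(Mon); Package(Mon) != Refactor(Tue); Scope(Mon) != Build(Tue); Design(Tue) != Audit(Mon); Build=Tue in [Tue,Thu]; Package=Mon in [Mon,Wed]; Draft=Mon in [Mon,Mon].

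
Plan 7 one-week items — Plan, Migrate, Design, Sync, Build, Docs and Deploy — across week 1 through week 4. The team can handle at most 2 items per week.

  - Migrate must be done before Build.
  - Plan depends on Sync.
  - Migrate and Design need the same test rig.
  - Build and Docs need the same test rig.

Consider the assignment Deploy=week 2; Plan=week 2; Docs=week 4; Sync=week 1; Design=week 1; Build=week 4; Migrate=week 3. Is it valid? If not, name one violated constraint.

Plan depends on Sync — holds.
Build and Docs need the same test rig — violated.
Migrate must be done before Build — holds.
The team can handle at most 2 items per week — holds.
Migrate and Design need the same test rig — holds.

No — it violates: Build and Docs need the same test rig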